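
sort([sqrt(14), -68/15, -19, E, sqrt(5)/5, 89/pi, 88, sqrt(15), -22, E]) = [-22, -19, -68/15, sqrt(5)/5, E, E, sqrt(14), sqrt(15), 89/pi, 88]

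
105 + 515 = 620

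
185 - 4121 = -3936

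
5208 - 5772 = -564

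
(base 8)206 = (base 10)134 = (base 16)86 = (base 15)8e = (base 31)4a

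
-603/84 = -7 - 5/28 ≈ -7.18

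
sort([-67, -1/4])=[-67, -1/4]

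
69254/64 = 1082 + 3/32≈1082.09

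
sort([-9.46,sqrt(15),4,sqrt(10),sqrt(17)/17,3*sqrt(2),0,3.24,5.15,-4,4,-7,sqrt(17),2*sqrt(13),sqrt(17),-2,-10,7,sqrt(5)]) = [-10,-9.46,-7,-4,-2,0,sqrt(17)/17,sqrt(5),sqrt(10),3.24,sqrt(15),4,4,sqrt(17),sqrt(17),3*sqrt(2),5.15,7,2*sqrt(13)]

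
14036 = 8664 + 5372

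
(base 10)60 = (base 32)1s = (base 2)111100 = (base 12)50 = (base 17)39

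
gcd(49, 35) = 7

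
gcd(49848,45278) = 2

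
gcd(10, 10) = 10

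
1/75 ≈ 0.0133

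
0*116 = 0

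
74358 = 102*729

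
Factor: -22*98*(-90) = 2^3*3^2*5^1*7^2*11^1 = 194040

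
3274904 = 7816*419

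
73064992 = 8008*9124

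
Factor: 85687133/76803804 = 2^ (-2)*3^ (-2)*7^1*11^ (-1)*103^ (-1)*251^1*269^ (-1)*6967^1 = 12241019/10971972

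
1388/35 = 39 + 23/35 ≈ 39.66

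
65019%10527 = 1857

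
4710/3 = 1570 = 1570.00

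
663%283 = 97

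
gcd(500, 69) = 1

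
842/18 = 46 + 7/9 ≈ 46.78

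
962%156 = 26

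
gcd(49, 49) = 49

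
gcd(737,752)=1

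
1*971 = 971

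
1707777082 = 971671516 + 736105566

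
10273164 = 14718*698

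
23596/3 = 7865 + 1/3 ≈ 7865.33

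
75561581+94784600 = 170346181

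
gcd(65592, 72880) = 7288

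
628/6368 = 157/1592 ≈ 0.0986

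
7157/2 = 3578 + 1/2 = 3578.50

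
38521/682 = 56+329/682 ≈ 56.48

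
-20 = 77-97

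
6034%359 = 290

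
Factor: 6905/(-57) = -1 * 3^(-1) * 5^1 * 19^(-1) * 1381^1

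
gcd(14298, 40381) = 1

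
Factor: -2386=-1*2^1*1193^1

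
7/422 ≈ 0.0166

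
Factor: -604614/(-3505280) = 2^(-6)*3^1*5^(-1)*5477^(-1)*100769^1 = 302307/1752640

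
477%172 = 133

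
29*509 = 14761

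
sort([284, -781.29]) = [-781.29, 284]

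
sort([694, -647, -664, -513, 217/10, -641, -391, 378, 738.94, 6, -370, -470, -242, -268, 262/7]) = [-664, -647, -641, -513, -470, -391, -370, -268, -242, 6, 217/10, 262/7, 378, 694, 738.94]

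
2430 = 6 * 405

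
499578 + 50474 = 550052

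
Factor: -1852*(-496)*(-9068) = -1*2^8*31^1*463^1*2267^1 = -8329792256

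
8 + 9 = 17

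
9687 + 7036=16723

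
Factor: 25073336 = 2^3*79^1*97^1*409^1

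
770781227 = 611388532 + 159392695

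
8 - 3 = 5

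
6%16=6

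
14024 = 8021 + 6003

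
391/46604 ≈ 0.00839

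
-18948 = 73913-92861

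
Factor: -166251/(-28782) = 2^(-1) * 3^(-2) * 13^(-1) * 41^(-1) * 151^1 * 367^1 = 55417/9594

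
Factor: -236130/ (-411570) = 3^ (-1) * 269^ (-1) * 463^1 = 463/807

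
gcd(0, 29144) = 29144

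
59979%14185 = 3239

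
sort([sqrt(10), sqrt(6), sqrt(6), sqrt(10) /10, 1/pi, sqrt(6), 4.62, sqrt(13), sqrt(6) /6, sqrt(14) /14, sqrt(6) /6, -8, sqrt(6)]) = [-8, sqrt(14) /14, sqrt(10) /10, 1/pi, sqrt(6) /6, sqrt(6) /6, sqrt(6), sqrt(6), sqrt(6), sqrt(6), sqrt(10), sqrt(13), 4.62]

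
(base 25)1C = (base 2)100101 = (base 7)52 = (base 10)37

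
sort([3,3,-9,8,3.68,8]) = [-9,3,3,3.68,8,8]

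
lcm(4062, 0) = 0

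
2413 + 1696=4109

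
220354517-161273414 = 59081103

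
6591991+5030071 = 11622062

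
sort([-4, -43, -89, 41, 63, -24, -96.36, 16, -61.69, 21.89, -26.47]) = [-96.36, -89, -61.69, -43, -26.47, -24, -4, 16, 21.89, 41, 63]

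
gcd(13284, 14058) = 18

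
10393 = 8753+1640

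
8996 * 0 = 0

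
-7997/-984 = 8+125/984≈8.13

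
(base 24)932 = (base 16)148a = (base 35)4a8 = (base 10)5258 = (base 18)g42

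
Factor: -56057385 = -1*3^1*5^1*3737159^1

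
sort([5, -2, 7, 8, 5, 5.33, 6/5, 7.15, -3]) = [-3, -2, 6/5, 5, 5, 5.33, 7, 7.15, 8]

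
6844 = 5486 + 1358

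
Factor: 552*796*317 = 2^5*3^1*23^1*199^1*317^1 = 139287264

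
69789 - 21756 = 48033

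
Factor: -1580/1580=-1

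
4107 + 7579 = 11686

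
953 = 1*953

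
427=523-96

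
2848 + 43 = 2891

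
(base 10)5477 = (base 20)ddh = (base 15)1952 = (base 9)7455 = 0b1010101100101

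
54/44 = 1 + 5/22 ≈ 1.23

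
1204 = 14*86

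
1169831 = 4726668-3556837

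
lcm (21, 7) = 21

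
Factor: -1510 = -1*2^1*5^1*151^1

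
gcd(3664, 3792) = 16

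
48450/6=8075=8075.00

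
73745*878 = 64748110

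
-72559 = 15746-88305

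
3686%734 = 16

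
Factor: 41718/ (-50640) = -1*2^ (-3)*5^ (-1)*17^1*211^ (-1)*409^1 = -6953/8440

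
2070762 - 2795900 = -725138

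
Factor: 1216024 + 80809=1296833^1=1296833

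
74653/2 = 37326 + 1/2 = 37326.50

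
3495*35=122325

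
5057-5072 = -15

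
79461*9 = 715149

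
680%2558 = 680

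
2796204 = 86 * 32514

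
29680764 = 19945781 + 9734983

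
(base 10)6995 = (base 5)210440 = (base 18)13ab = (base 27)9g2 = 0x1b53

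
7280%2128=896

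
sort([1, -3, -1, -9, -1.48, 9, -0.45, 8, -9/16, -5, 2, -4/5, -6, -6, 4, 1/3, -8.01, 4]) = [-9, -8.01, -6, -6, -5, -3, -1.48, -1, -4/5, -9/16, -0.45, 1/3, 1, 2, 4, 4, 8, 9]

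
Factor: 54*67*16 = 2^5*3^3*67^1 = 57888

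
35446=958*37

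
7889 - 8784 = -895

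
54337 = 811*67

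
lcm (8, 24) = 24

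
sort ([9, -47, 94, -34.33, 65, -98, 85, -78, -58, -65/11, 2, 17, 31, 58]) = [-98, -78, -58, -47, -34.33, -65/11, 2, 9, 17, 31, 58, 65, 85, 94]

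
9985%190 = 105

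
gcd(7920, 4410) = 90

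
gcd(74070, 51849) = 7407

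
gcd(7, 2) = 1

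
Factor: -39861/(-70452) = 2^(-2) * 19^(-1) * 43^1 = 43/76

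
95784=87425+8359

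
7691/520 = 14+411/520 ≈ 14.79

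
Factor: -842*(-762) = 2^2*3^1*127^1*421^1 = 641604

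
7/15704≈0.000446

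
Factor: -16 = -1*2^4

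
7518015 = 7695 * 977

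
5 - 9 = -4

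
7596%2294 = 714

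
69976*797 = 55770872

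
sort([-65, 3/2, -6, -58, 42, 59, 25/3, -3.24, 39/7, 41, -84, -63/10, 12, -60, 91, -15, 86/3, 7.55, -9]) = [-84, -65, -60, -58, -15, -9, -63/10, -6, -3.24, 3/2, 39/7, 7.55, 25/3, 12, 86/3, 41, 42, 59, 91]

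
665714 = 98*6793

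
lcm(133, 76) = 532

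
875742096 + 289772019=1165514115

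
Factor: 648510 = 2^1*3^1*5^1*21617^1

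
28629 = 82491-53862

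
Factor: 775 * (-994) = -1 * 2^1 * 5^2 * 7^1 * 31^1 * 71^1 = -770350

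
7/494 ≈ 0.0142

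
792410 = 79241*10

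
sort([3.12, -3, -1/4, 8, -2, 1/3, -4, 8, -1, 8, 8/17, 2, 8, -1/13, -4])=[-4, -4, -3, -2, -1, -1/4, -1/13, 1/3, 8/17, 2, 3.12, 8, 8, 8, 8]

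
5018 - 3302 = 1716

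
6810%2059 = 633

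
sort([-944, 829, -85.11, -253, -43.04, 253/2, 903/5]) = [-944, -253, -85.11, -43.04, 253/2, 903/5, 829]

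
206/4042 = 103/2021 ≈ 0.0510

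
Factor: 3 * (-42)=-1 * 2^1 * 3^2 * 7^1=-126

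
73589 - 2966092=-2892503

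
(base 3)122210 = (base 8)740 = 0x1e0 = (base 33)ei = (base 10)480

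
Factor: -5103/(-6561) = 3^(-2) * 7^1 = 7/9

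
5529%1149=933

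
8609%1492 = 1149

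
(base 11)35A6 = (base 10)4714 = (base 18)E9G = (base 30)574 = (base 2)1001001101010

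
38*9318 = 354084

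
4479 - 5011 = -532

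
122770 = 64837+57933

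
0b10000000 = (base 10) 128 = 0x80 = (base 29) 4c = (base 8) 200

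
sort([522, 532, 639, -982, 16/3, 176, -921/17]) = [-982, -921/17, 16/3, 176, 522, 532, 639]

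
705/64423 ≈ 0.0109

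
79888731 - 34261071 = 45627660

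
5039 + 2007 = 7046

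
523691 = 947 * 553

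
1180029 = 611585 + 568444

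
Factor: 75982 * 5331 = 2^1 * 3^1 * 1777^1 * 37991^1 = 405060042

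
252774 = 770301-517527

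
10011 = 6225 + 3786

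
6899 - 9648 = -2749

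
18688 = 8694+9994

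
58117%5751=607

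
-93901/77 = -1219 - 38/77 ≈ -1219.49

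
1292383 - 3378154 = -2085771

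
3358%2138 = 1220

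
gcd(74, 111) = 37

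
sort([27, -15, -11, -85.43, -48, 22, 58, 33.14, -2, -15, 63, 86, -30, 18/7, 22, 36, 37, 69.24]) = [-85.43, -48, -30, -15, -15, -11, -2, 18/7, 22, 22, 27, 33.14, 36, 37, 58, 63, 69.24, 86]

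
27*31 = 837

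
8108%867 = 305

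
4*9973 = 39892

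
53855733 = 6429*8377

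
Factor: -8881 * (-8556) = 2^2 * 3^1 * 23^1 * 31^1 * 83^1 * 107^1 = 75985836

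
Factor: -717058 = -1*2^1*137^1*2617^1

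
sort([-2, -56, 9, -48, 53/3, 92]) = [-56, -48, -2, 9, 53/3, 92]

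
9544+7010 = 16554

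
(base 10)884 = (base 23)1fa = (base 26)180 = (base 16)374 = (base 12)618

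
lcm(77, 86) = 6622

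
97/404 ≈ 0.240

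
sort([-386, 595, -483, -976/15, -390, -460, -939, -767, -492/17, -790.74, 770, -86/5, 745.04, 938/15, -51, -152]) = [-939, -790.74, -767, -483, -460, -390, -386, -152, -976/15, -51, -492/17, -86/5, 938/15, 595, 745.04, 770]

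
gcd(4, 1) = 1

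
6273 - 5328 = 945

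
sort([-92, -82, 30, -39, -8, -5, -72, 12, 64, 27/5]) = [-92, -82, -72, -39, -8, -5, 27/5, 12, 30, 64]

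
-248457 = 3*(-82819)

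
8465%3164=2137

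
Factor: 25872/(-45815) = -1 * 2^4 * 3^1 * 5^(-1) * 17^(-1) = -48/85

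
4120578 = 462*8919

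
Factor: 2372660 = 2^2*5^1*118633^1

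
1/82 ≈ 0.0122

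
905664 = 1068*848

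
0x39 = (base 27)23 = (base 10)57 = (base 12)49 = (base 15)3c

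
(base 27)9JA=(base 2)1101110101100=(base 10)7084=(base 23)D90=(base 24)C74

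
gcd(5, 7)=1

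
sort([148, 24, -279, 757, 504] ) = [-279, 24, 148, 504, 757] 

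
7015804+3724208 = 10740012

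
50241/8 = 6280 + 1/8 ≈ 6280.13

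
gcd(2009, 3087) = 49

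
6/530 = 3/265 ≈ 0.0113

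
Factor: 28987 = 7^1*41^1*101^1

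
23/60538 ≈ 0.000380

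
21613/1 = 21613 = 21613.00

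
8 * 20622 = 164976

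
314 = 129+185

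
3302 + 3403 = 6705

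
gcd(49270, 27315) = 5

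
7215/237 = 2405/79 ≈ 30.44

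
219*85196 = 18657924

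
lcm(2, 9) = 18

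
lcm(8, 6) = 24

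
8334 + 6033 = 14367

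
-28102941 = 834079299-862182240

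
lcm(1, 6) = 6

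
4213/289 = 14+167/289 ≈ 14.58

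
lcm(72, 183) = 4392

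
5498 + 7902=13400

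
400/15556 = 100/3889≈0.0257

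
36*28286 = 1018296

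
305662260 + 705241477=1010903737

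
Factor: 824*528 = 2^7*3^1*11^1*103^1 = 435072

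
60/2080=3/104≈0.0288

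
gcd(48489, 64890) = 21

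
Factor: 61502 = 2^1*7^1*23^1*191^1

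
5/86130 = 1/17226 ≈ 0.0000581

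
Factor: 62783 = 7^1*8969^1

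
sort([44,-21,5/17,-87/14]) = [-21,-87/14,5/17,44]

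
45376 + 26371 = 71747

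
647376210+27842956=675219166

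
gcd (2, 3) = 1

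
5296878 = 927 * 5714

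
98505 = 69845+28660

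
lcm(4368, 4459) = 214032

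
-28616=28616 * (-1) 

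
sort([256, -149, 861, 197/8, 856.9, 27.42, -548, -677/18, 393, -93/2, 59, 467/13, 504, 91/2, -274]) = [-548, -274, -149, -93/2, -677/18, 197/8, 27.42, 467/13, 91/2, 59, 256, 393, 504, 856.9, 861]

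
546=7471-6925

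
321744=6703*48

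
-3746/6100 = -1873/3050 ≈ -0.614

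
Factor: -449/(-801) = 3^(-2)*89^(-1)*449^1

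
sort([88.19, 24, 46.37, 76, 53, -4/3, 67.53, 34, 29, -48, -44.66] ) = [-48, -44.66, -4/3, 24, 29, 34, 46.37, 53, 67.53, 76, 88.19] 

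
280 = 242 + 38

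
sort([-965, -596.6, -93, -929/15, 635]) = [-965, -596.6, -93, -929/15, 635]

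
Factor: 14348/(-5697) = -1 * 2^2 * 3^(-3) * 17^1 = -68/27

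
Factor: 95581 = 95581^1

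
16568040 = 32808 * 505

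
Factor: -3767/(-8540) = 2^(-2)*5^(-1)*7^(-1)*61^(-1)*3767^1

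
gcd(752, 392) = 8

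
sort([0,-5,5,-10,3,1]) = [-10,-5,0,1,3,5]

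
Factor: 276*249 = 2^2*3^2*23^1*83^1 = 68724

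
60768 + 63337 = 124105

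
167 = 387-220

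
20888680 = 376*55555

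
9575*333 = 3188475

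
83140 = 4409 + 78731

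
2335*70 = 163450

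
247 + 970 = 1217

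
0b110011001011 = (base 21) 78k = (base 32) 36b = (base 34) 2sb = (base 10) 3275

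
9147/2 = 4573 + 1/2 = 4573.50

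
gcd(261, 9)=9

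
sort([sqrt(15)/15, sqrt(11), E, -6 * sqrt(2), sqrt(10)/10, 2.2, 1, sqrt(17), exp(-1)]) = [-6 * sqrt(2), sqrt(15)/15, sqrt(10)/10, exp(-1), 1, 2.2, E, sqrt(11), sqrt(17)]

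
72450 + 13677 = 86127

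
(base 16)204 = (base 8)1004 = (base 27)j3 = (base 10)516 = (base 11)42a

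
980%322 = 14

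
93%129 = 93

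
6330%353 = 329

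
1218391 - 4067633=-2849242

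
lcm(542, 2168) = 2168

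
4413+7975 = 12388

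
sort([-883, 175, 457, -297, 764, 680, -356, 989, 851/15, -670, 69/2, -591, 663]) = [-883, -670, -591, -356, -297, 69/2, 851/15, 175, 457, 663, 680, 764, 989]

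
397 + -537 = -140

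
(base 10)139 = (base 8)213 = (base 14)9d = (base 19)76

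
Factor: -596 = -1*2^2*149^1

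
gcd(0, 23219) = 23219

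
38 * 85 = 3230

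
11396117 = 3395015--8001102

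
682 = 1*682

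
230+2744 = 2974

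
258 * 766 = 197628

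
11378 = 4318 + 7060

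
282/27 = 94/9 ≈ 10.44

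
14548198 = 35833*406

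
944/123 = 7 + 83/123 ≈ 7.67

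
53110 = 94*565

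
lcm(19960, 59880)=59880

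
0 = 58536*0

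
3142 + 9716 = 12858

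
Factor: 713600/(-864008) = -1*2^4*5^2*17^(-1)*223^1*6353^(-1) = -89200/108001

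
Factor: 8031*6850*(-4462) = -1*2^2*3^1*5^2*23^1*97^1*137^1*2677^1 = -245465105700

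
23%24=23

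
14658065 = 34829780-20171715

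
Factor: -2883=-1*3^1*31^2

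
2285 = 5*457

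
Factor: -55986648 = -1*2^3*3^1*41^1*56897^1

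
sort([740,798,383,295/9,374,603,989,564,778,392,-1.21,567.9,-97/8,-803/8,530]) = [-803/8,-97/8,-1.21,295/9,374,383,392,530,564,567.9,603,740,778,798,989]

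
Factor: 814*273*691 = 2^1*3^1*7^1*11^1*13^1*37^1*691^1 = 153555402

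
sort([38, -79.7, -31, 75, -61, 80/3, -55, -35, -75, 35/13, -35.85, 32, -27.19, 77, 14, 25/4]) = [-79.7, -75, -61, -55, -35.85, -35, -31, -27.19, 35/13, 25/4, 14, 80/3, 32, 38, 75, 77]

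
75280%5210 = 2340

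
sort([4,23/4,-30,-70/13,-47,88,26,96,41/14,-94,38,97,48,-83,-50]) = [-94,-83,-50,-47,-30,-70/13,41/14,4,23/4,26,38,48,88,96,97]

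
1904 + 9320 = 11224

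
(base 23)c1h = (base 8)14364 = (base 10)6388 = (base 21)ea4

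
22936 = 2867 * 8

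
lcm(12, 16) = 48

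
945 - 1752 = -807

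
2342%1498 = 844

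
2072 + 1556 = 3628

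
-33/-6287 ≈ 0.00525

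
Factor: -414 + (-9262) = -1*2^2*41^1*59^1 = -9676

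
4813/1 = 4813 = 4813.00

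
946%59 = 2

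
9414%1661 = 1109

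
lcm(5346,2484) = 245916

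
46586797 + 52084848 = 98671645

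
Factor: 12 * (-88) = -1 * 2^5 * 3^1 * 11^1 = -1056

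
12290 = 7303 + 4987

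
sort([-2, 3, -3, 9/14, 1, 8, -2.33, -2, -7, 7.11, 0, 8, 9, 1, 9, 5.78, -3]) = [-7, -3, -3, -2.33, -2, -2, 0, 9/14, 1, 1, 3, 5.78, 7.11, 8, 8, 9, 9]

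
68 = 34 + 34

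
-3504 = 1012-4516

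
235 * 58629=13777815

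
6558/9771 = 2186/3257 ≈ 0.671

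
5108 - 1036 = 4072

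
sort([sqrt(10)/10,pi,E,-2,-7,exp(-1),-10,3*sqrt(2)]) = [-10,-7,-2,sqrt(10)/10,exp(-1),E,pi,3*sqrt(2)]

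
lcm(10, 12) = 60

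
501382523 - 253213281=248169242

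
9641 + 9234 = 18875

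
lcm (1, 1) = 1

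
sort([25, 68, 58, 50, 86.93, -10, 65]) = [-10, 25, 50, 58, 65, 68, 86.93]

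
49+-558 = -509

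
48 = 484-436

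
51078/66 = 8513/11 ≈ 773.91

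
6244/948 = 6 + 139/237 ≈ 6.59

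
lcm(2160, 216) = 2160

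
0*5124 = 0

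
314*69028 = 21674792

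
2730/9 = 910/3 ≈ 303.33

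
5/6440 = 1/1288 ≈ 0.000776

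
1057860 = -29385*(-36)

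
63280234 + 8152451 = 71432685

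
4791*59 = 282669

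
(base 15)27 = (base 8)45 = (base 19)1i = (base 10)37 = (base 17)23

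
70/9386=35/4693 ≈ 0.00746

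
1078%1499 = 1078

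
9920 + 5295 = 15215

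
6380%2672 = 1036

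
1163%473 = 217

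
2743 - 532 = 2211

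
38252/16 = 2390 + 3/4 = 2390.75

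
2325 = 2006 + 319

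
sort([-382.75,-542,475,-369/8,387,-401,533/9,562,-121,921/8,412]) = [-542,-401,-382.75,-121,-369/8,533/9,921/8,387,412,475,562]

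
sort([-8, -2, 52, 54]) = [-8, -2, 52, 54]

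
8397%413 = 137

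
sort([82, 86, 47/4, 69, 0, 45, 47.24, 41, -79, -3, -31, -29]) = [-79, -31, -29, -3, 0, 47/4, 41, 45, 47.24, 69, 82, 86]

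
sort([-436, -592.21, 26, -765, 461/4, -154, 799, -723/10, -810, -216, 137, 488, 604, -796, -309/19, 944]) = [-810, -796, -765, -592.21, -436, -216, -154, -723/10, -309/19, 26, 461/4, 137, 488, 604, 799, 944]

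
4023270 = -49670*(-81)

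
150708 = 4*37677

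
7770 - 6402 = 1368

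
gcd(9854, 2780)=2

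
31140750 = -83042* (-375)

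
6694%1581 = 370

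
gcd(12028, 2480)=124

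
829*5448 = 4516392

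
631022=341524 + 289498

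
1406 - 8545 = -7139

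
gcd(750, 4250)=250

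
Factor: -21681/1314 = -1*2^(-1)*3^1*11^1 = -33/2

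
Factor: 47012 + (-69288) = -1 * 2^2 * 5569^1 = -22276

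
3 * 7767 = 23301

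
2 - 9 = -7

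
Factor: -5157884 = -1*2^2*647^1*1993^1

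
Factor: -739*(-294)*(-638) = -1*2^2*3^1*7^2*11^1*29^1*739^1 = -138615708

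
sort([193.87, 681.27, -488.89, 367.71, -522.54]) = [-522.54, -488.89, 193.87, 367.71, 681.27]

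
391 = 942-551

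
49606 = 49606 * 1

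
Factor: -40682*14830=-1*2^2*5^1*1483^1*20341^1=-603314060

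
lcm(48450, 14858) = 1114350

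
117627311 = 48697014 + 68930297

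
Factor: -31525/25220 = -1 * 2^(-2) * 5^1 = -5/4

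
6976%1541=812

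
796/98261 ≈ 0.00810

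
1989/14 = 142 + 1/14 ≈ 142.07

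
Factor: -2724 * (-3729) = 2^2 * 3^2 * 11^1 * 113^1 * 227^1 = 10157796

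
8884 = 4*2221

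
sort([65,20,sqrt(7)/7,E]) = [sqrt(7)/7,E,20,65]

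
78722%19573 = 430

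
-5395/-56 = 96+19/56 ≈ 96.34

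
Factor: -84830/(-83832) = 2^(-2) * 3^(-1) * 5^1 * 7^(-1) * 17^1 = 85/84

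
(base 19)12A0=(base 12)45B7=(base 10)7771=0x1E5B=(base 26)BCN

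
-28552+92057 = 63505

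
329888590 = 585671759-255783169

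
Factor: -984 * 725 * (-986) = 2^4 * 3^1 * 5^2 * 17^1 * 29^2 * 41^1 = 703412400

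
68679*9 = 618111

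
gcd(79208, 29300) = 4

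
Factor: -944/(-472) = 2^1 = 2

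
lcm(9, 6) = 18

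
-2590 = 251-2841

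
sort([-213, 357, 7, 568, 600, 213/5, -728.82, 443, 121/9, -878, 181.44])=[-878, -728.82, -213, 7, 121/9, 213/5, 181.44, 357, 443, 568, 600]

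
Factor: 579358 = 2^1*13^1*22283^1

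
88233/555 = 158 + 181/185 ≈ 158.98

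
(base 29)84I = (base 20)H32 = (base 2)1101011001110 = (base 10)6862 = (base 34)5VS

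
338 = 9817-9479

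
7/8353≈0.000838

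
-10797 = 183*(-59)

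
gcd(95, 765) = 5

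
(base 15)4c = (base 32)28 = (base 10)72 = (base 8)110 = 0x48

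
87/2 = 43+1/2 = 43.50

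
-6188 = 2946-9134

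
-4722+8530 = 3808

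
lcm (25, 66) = 1650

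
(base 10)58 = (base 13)46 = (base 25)28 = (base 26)26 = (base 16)3a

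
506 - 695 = -189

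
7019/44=159 + 23/44 ≈ 159.52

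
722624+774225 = 1496849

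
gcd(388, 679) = 97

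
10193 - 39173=-28980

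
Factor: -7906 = -1 * 2^1 * 59^1 * 67^1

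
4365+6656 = 11021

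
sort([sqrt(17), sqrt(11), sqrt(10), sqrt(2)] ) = [sqrt(2), sqrt(10), sqrt(11), sqrt(17)] 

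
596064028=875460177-279396149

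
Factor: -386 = -1*2^1*193^1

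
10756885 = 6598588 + 4158297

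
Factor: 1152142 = 2^1*43^1*13397^1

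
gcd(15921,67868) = 1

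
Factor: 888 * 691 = 2^3 * 3^1 * 37^1 * 691^1 = 613608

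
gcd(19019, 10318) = 77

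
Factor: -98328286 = -1*2^1*7^1*1997^1*3517^1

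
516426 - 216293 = 300133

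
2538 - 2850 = -312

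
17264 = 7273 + 9991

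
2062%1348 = 714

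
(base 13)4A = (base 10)62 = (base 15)42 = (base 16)3E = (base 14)46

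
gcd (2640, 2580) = 60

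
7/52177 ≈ 0.000134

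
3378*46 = 155388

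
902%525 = 377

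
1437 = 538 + 899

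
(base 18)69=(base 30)3r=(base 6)313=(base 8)165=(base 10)117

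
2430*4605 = 11190150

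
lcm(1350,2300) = 62100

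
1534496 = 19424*79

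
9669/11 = 879 = 879.00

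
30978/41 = 755 + 23/41 ≈ 755.56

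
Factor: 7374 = 2^1*3^1*1229^1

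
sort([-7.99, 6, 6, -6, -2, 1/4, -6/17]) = [-7.99, -6, -2, -6/17, 1/4, 6, 6]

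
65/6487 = 5/499 ≈ 0.0100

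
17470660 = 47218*370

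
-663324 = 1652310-2315634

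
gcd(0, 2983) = 2983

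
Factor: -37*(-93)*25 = 3^1*5^2*31^1*37^1 = 86025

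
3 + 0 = 3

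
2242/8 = 1121/4 = 280.25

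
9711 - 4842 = 4869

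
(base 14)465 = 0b1101101001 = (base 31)s5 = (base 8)1551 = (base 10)873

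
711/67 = 10 + 41/67 ≈ 10.61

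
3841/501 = 23/3 ≈ 7.67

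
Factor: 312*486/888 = 2^1*3^5*13^1*37^(-1) = 6318/37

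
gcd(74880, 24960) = 24960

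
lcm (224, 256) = 1792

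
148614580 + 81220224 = 229834804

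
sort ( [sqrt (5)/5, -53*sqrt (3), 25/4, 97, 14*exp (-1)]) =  [-53*sqrt (3), sqrt (5)/5, 14*exp (-1), 25/4, 97]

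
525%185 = 155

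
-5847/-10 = 584 + 7/10 = 584.70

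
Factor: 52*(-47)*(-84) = 2^4*3^1*7^1*13^1*47^1 = 205296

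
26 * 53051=1379326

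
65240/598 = 32620/299 ≈ 109.10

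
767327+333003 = 1100330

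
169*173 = 29237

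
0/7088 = 0 = 0.00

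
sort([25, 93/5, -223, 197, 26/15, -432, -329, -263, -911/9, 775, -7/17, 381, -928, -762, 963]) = [-928, -762, -432, -329, -263, -223, -911/9, -7/17, 26/15, 93/5, 25, 197, 381, 775, 963]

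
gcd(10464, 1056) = 96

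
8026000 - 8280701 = -254701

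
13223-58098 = -44875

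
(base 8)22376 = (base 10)9470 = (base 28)c26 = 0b10010011111110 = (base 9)13882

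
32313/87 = 10771/29 ≈ 371.41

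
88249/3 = 29416 + 1/3 ≈ 29416.33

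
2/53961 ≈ 0.0000371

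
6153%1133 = 488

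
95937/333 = 288 + 11/111 ≈ 288.10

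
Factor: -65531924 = -1*2^2*16382981^1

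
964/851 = 1 + 113/851 ≈ 1.13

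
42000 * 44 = 1848000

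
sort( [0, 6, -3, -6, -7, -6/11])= [-7, -6, -3, -6/11, 0, 6]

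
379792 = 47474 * 8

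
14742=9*1638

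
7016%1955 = 1151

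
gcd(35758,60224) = 1882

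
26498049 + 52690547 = 79188596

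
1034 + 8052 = 9086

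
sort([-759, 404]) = [-759, 404]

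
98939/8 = 12367 + 3/8 ≈ 12367.38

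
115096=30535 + 84561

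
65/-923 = -5/71 ≈ -0.0704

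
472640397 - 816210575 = -343570178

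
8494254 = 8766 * 969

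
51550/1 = 51550 = 51550.00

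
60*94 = 5640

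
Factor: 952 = 2^3*7^1*17^1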